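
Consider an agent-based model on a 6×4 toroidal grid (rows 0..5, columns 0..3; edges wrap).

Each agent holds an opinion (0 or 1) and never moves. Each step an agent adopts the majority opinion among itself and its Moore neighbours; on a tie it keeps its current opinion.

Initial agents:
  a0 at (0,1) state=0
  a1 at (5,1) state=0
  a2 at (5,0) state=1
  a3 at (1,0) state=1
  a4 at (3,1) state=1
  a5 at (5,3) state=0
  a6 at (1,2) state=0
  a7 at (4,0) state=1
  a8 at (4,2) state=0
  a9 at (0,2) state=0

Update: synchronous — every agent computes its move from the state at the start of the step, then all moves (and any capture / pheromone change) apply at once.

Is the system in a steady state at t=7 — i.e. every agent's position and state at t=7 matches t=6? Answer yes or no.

yes

t=1: a0@(0,1):0 a1@(5,1):0 a2@(5,0):0 a3@(1,0):1 a4@(3,1):1 a5@(5,3):0 a6@(1,2):0 a7@(4,0):1 a8@(4,2):0 a9@(0,2):0
t=2: a0@(0,1):0 a1@(5,1):0 a2@(5,0):0 a3@(1,0):1 a4@(3,1):1 a5@(5,3):0 a6@(1,2):0 a7@(4,0):0 a8@(4,2):0 a9@(0,2):0
t=3: a0@(0,1):0 a1@(5,1):0 a2@(5,0):0 a3@(1,0):1 a4@(3,1):0 a5@(5,3):0 a6@(1,2):0 a7@(4,0):0 a8@(4,2):0 a9@(0,2):0
t=4: (unchanged — steady state)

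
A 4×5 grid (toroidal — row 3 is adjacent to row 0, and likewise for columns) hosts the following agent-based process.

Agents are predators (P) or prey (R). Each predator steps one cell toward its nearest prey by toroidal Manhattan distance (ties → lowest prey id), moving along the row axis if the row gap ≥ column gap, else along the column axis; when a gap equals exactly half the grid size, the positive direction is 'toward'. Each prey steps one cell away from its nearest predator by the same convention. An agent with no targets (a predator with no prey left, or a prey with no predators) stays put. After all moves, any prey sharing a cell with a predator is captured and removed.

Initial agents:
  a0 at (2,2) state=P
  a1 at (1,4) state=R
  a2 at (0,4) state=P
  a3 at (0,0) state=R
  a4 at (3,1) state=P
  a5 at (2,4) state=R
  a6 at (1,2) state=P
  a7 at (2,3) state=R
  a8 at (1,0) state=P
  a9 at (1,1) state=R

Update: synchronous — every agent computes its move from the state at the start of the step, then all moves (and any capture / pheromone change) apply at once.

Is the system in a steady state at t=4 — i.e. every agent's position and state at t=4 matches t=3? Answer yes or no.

t=1: a0@(2,3):P a1@(2,4):R a2@(1,4):P a4@(0,1):P a5@(2,0):R a6@(1,1):P a7@(2,4):R a8@(1,4):P a9@(1,0):R
t=2: a0@(2,4):P a1@(2,0):R a2@(2,4):P a4@(1,1):P a5@(2,1):R a6@(1,0):P a7@(2,0):R a8@(2,4):P
t=3: a0@(2,0):P a2@(2,0):P a4@(2,1):P a5@(3,1):R a6@(2,0):P a8@(2,0):P
t=4: a0@(3,0):P a2@(3,0):P a4@(3,1):P a5@(0,1):R a6@(3,0):P a8@(3,0):P

no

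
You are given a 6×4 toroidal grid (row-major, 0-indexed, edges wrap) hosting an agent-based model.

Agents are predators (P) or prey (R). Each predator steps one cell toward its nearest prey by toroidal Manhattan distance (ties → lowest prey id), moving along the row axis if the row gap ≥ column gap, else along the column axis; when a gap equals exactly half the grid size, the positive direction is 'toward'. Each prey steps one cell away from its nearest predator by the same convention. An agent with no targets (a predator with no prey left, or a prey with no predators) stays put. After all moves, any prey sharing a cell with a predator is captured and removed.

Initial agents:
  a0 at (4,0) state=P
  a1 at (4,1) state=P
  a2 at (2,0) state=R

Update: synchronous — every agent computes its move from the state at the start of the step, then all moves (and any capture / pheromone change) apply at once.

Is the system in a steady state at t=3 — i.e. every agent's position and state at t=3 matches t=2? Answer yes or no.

no

t=1: a0@(3,0):P a1@(3,1):P a2@(1,0):R
t=2: a0@(2,0):P a1@(2,1):P a2@(0,0):R
t=3: a0@(1,0):P a1@(1,1):P a2@(5,0):R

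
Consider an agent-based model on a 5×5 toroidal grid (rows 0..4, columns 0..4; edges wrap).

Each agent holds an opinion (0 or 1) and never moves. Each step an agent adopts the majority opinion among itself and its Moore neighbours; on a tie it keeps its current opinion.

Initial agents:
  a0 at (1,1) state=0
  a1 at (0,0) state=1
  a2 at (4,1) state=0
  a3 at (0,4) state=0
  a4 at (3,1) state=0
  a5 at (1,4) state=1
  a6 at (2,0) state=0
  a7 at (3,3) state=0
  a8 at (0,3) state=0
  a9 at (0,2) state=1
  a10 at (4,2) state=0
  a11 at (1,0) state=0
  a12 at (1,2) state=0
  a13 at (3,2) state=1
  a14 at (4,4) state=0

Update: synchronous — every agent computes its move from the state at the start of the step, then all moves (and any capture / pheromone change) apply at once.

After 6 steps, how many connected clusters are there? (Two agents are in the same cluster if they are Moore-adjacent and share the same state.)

t=1: a0@(1,1):0 a1@(0,0):0 a2@(4,1):0 a3@(0,4):0 a4@(3,1):0 a5@(1,4):0 a6@(2,0):0 a7@(3,3):0 a8@(0,3):0 a9@(0,2):0 a10@(4,2):0 a11@(1,0):0 a12@(1,2):0 a13@(3,2):0 a14@(4,4):0
t=2: (unchanged — steady state)

1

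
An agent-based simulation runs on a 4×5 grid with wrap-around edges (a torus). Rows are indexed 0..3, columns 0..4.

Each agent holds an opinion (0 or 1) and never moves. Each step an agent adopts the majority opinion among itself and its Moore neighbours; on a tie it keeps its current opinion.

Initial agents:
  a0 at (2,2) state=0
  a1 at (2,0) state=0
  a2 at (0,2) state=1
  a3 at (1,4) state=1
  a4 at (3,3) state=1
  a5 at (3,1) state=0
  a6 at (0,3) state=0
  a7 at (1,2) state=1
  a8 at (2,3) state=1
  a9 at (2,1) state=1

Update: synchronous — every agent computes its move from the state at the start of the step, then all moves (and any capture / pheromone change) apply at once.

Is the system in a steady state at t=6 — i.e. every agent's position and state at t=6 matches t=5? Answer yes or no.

yes

t=1: a0@(2,2):1 a1@(2,0):0 a2@(0,2):1 a3@(1,4):1 a4@(3,3):1 a5@(3,1):0 a6@(0,3):1 a7@(1,2):1 a8@(2,3):1 a9@(2,1):0
t=2: (unchanged — steady state)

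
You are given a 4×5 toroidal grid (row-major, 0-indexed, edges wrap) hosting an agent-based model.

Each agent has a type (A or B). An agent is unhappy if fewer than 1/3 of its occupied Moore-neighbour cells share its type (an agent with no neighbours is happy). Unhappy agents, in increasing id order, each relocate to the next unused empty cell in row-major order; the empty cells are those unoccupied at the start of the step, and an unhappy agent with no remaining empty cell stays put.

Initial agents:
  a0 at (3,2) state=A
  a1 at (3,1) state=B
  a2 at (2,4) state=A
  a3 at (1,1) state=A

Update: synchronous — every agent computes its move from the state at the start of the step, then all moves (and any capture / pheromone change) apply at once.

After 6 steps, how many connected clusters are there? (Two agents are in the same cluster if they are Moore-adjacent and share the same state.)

t=1: a0@(0,0):A a1@(0,1):B a2@(2,4):A a3@(1,1):A
t=2: a0@(0,0):A a1@(0,2):B a2@(2,4):A a3@(1,1):A
t=3: a0@(0,0):A a1@(0,1):B a2@(2,4):A a3@(1,1):A
t=4: a0@(0,0):A a1@(0,2):B a2@(2,4):A a3@(1,1):A
t=5: a0@(0,0):A a1@(0,1):B a2@(2,4):A a3@(1,1):A
t=6: a0@(0,0):A a1@(0,2):B a2@(2,4):A a3@(1,1):A

3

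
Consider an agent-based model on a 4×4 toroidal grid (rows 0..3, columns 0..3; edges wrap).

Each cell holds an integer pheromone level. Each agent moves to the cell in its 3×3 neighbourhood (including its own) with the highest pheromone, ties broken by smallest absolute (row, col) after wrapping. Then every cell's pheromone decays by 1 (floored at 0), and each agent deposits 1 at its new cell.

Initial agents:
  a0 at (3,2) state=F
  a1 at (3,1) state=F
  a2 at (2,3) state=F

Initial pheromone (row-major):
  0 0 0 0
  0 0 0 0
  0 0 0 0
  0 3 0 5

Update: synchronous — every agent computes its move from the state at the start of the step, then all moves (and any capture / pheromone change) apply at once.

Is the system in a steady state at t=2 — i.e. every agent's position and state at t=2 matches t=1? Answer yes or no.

yes

t=1: a0@(3,3) a1@(3,1) a2@(3,3) | pheromone: 0 0 0 0 / 0 0 0 0 / 0 0 0 0 / 0 3 0 6
t=2: a0@(3,3) a1@(3,1) a2@(3,3) | pheromone: 0 0 0 0 / 0 0 0 0 / 0 0 0 0 / 0 3 0 7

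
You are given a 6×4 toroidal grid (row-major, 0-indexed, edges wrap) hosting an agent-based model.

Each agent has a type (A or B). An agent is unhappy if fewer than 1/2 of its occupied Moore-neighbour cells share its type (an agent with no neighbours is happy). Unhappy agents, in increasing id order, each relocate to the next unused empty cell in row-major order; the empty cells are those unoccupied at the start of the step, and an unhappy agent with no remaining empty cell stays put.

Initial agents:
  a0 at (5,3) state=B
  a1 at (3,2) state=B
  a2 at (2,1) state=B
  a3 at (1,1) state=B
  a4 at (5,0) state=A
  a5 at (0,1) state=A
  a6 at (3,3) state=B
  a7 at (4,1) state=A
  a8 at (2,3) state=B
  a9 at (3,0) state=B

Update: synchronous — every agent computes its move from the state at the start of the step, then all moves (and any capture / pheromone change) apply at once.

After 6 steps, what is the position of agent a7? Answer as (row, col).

(1, 3)

t=1: a0@(0,0):B a1@(3,2):B a2@(2,1):B a3@(1,1):B a4@(5,0):A a5@(0,1):A a6@(3,3):B a7@(0,2):A a8@(2,3):B a9@(3,0):B
t=2: a0@(0,3):B a1@(3,2):B a2@(2,1):B a3@(1,1):B a4@(5,0):A a5@(0,1):A a6@(3,3):B a7@(0,2):A a8@(2,3):B a9@(3,0):B
t=3: a0@(0,0):B a1@(3,2):B a2@(2,1):B a3@(1,0):B a4@(5,0):A a5@(0,1):A a6@(3,3):B a7@(1,2):A a8@(2,3):B a9@(3,0):B
t=4: a0@(0,2):B a1@(3,2):B a2@(2,1):B a3@(1,0):B a4@(5,0):A a5@(0,1):A a6@(3,3):B a7@(0,3):A a8@(2,3):B a9@(3,0):B
t=5: a0@(0,0):B a1@(3,2):B a2@(2,1):B a3@(1,0):B a4@(5,0):A a5@(1,1):A a6@(3,3):B a7@(1,2):A a8@(2,3):B a9@(3,0):B
t=6: a0@(0,1):B a1@(3,2):B a2@(2,1):B a3@(1,0):B a4@(0,2):A a5@(0,3):A a6@(3,3):B a7@(1,3):A a8@(2,3):B a9@(3,0):B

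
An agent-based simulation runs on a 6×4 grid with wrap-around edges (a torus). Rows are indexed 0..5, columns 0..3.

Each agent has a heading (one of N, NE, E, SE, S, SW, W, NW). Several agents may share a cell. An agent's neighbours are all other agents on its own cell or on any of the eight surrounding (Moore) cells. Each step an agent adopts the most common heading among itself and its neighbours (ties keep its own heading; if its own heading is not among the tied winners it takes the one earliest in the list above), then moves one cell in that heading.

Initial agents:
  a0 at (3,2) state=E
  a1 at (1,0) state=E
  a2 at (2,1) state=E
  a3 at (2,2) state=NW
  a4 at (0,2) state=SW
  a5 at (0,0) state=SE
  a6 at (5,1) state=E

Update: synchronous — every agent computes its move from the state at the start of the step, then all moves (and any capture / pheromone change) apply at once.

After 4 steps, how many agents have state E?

7

t=1: a0@(3,3):E a1@(1,1):E a2@(2,2):E a3@(2,3):E a4@(1,1):SW a5@(0,1):E a6@(5,2):E
t=2: a0@(3,0):E a1@(1,2):E a2@(2,3):E a3@(2,0):E a4@(1,2):E a5@(0,2):E a6@(5,3):E
t=3: a0@(3,1):E a1@(1,3):E a2@(2,0):E a3@(2,1):E a4@(1,3):E a5@(0,3):E a6@(5,0):E
t=4: a0@(3,2):E a1@(1,0):E a2@(2,1):E a3@(2,2):E a4@(1,0):E a5@(0,0):E a6@(5,1):E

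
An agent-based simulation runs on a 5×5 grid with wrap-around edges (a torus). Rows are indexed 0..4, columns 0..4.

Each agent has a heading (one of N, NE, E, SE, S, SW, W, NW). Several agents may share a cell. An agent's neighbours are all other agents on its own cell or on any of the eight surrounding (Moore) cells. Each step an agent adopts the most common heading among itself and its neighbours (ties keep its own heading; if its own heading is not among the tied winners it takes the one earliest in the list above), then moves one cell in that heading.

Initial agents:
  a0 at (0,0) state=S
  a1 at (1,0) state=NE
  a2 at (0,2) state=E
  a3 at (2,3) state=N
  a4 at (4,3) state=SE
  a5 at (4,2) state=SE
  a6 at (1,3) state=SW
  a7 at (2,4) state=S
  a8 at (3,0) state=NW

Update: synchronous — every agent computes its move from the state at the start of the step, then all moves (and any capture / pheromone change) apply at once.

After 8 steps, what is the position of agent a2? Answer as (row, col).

t=1: a0@(1,0):S a1@(2,0):S a2@(1,3):SE a3@(1,3):N a4@(0,4):SE a5@(0,3):SE a6@(2,2):SW a7@(3,4):S a8@(2,4):NW
t=2: a0@(2,0):S a1@(3,0):S a2@(2,4):SE a3@(2,4):SE a4@(1,0):SE a5@(1,4):SE a6@(3,1):SW a7@(4,4):S a8@(3,4):S
t=3: a0@(3,1):SE a1@(4,0):S a2@(3,0):SE a3@(3,0):SE a4@(2,1):SE a5@(2,0):SE a6@(4,1):S a7@(0,4):S a8@(4,4):S
t=4: a0@(4,2):SE a1@(0,0):S a2@(4,1):SE a3@(4,1):SE a4@(3,2):SE a5@(3,1):SE a6@(0,2):SE a7@(1,4):S a8@(0,4):S
t=5: a0@(0,3):SE a1@(1,0):S a2@(0,2):SE a3@(0,2):SE a4@(4,3):SE a5@(4,2):SE a6@(1,3):SE a7@(2,4):S a8@(1,4):S
t=6: a0@(1,4):SE a1@(2,0):S a2@(1,3):SE a3@(1,3):SE a4@(0,4):SE a5@(0,3):SE a6@(2,4):SE a7@(3,4):S a8@(2,4):S
t=7: a0@(2,0):SE a1@(3,0):S a2@(2,4):SE a3@(2,4):SE a4@(1,0):SE a5@(1,4):SE a6@(3,0):SE a7@(4,4):S a8@(3,0):SE
t=8: a0@(3,1):SE a1@(4,1):SE a2@(3,0):SE a3@(3,0):SE a4@(2,1):SE a5@(2,0):SE a6@(4,1):SE a7@(0,4):S a8@(4,1):SE

(3, 0)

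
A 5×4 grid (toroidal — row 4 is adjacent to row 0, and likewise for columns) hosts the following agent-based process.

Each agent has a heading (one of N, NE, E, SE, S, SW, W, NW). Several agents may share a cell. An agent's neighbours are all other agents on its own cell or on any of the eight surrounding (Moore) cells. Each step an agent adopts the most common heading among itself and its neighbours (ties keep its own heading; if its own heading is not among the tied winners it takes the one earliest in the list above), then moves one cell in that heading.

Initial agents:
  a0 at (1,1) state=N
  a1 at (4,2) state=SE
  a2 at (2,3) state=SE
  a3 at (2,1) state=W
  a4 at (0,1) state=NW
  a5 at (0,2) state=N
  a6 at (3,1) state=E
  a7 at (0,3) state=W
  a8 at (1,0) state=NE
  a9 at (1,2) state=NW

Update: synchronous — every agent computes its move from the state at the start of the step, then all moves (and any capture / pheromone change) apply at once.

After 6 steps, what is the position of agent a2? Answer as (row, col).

(0, 1)

t=1: a0@(0,1):N a1@(0,3):SE a2@(3,0):SE a3@(2,0):W a4@(4,0):NW a5@(4,2):N a6@(3,2):E a7@(0,2):W a8@(1,3):W a9@(0,1):NW
t=2: a0@(4,1):N a1@(0,2):W a2@(4,1):SE a3@(2,3):W a4@(3,3):NW a5@(3,2):N a6@(3,3):E a7@(0,1):W a8@(1,2):W a9@(4,0):NW
t=3: a0@(3,1):N a1@(0,1):W a2@(3,1):N a3@(2,2):W a4@(2,2):NW a5@(2,2):N a6@(2,2):NW a7@(0,0):W a8@(1,1):W a9@(3,3):NW
t=4: a0@(2,1):N a1@(0,0):W a2@(2,1):N a3@(1,2):N a4@(1,1):NW a5@(1,2):N a6@(1,1):NW a7@(0,3):W a8@(1,0):W a9@(2,2):NW
t=5: a0@(1,1):N a1@(0,3):W a2@(1,1):N a3@(0,2):N a4@(0,1):N a5@(0,2):N a6@(0,1):N a7@(0,2):W a8@(1,3):W a9@(1,2):N
t=6: a0@(0,1):N a1@(0,2):W a2@(0,1):N a3@(4,2):N a4@(4,1):N a5@(4,2):N a6@(4,1):N a7@(4,2):N a8@(1,2):W a9@(0,2):N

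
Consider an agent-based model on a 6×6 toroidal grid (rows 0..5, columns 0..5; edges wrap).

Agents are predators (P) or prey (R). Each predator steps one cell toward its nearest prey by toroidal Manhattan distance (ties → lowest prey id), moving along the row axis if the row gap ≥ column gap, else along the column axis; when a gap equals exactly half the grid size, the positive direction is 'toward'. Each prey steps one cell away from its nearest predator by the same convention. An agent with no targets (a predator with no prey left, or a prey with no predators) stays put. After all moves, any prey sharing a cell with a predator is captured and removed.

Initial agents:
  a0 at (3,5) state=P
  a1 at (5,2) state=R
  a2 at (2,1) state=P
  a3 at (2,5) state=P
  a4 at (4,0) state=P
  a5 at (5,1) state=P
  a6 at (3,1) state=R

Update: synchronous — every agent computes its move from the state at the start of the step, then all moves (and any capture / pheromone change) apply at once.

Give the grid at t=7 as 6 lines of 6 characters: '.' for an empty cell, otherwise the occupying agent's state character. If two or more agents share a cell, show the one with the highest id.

......
......
......
.P....
.R....
.RPP..

t=1: a0@(3,0):P a1@(5,3):R a2@(3,1):P a3@(2,0):P a4@(3,0):P a5@(5,2):P a6@(4,1):R
t=2: a0@(4,0):P a1@(5,4):R a2@(4,1):P a3@(3,0):P a4@(4,0):P a5@(5,3):P a6@(5,1):R
t=3: a0@(5,0):P a1@(5,5):R a2@(5,1):P a3@(4,0):P a4@(5,0):P a5@(5,4):P a6@(0,1):R
t=4: a0@(5,5):P a1@(5,4):R a2@(0,1):P a3@(5,0):P a4@(5,5):P a5@(5,5):P a6@(1,1):R
t=5: a0@(5,4):P a1@(5,3):R a2@(1,1):P a3@(5,5):P a4@(5,4):P a5@(5,4):P a6@(2,1):R
t=6: a0@(5,3):P a1@(5,2):R a2@(2,1):P a3@(5,4):P a4@(5,3):P a5@(5,3):P a6@(3,1):R
t=7: a0@(5,2):P a1@(5,1):R a2@(3,1):P a3@(5,3):P a4@(5,2):P a5@(5,2):P a6@(4,1):R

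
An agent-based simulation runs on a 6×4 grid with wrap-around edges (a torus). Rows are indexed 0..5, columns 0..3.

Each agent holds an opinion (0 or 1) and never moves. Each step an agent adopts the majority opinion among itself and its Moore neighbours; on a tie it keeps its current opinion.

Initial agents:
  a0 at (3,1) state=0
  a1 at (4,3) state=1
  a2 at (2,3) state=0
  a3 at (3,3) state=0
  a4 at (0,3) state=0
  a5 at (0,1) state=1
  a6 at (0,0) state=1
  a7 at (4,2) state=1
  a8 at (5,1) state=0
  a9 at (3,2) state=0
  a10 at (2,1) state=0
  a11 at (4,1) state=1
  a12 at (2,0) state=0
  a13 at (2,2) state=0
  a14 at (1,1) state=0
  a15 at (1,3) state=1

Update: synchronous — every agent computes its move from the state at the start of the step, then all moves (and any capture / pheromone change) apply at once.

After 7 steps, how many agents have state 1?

4

t=1: a0@(3,1):0 a1@(4,3):1 a2@(2,3):0 a3@(3,3):0 a4@(0,3):1 a5@(0,1):1 a6@(0,0):1 a7@(4,2):0 a8@(5,1):1 a9@(3,2):0 a10@(2,1):0 a11@(4,1):0 a12@(2,0):0 a13@(2,2):0 a14@(1,1):0 a15@(1,3):0
t=2: a0@(3,1):0 a1@(4,3):0 a2@(2,3):0 a3@(3,3):0 a4@(0,3):1 a5@(0,1):1 a6@(0,0):1 a7@(4,2):0 a8@(5,1):1 a9@(3,2):0 a10@(2,1):0 a11@(4,1):0 a12@(2,0):0 a13@(2,2):0 a14@(1,1):0 a15@(1,3):0
t=3: (unchanged — steady state)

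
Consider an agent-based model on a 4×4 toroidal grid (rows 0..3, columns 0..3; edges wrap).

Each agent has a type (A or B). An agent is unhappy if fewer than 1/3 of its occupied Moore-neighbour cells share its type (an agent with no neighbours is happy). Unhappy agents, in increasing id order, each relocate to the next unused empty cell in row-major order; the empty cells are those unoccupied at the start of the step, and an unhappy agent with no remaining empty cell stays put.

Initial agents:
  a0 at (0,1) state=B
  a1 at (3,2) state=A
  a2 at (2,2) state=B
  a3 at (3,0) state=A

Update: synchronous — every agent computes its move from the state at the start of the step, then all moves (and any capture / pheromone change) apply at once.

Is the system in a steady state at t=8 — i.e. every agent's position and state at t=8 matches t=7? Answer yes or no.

t=1: a0@(0,0):B a1@(0,2):A a2@(0,3):B a3@(1,0):A
t=2: a0@(0,0):B a1@(0,1):A a2@(0,3):B a3@(1,1):A
t=3: (unchanged — steady state)

yes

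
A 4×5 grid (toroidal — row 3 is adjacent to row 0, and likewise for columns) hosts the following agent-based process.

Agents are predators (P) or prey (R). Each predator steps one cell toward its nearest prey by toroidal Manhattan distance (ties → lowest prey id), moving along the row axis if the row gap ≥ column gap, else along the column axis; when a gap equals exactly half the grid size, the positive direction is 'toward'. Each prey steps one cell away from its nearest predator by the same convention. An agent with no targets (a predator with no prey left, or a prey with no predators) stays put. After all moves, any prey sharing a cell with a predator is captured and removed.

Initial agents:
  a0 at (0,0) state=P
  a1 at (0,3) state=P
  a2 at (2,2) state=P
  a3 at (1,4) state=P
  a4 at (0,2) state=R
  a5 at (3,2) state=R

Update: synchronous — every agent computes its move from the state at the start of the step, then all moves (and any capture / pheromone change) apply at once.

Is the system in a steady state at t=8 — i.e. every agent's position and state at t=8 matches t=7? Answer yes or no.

t=1: a0@(0,1):P a1@(0,2):P a2@(3,2):P a3@(1,3):P
t=2: (unchanged — steady state)

yes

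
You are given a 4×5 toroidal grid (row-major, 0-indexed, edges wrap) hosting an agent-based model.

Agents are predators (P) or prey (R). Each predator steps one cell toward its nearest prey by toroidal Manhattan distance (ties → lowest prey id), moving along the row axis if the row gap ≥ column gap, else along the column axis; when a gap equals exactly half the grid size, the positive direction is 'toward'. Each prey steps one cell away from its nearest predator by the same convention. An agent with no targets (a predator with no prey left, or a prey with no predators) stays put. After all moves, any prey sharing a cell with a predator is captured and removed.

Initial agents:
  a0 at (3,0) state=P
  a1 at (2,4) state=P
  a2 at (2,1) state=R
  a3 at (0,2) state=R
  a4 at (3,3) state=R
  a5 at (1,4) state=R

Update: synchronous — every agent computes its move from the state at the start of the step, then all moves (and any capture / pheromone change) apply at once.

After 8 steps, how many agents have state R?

t=1: a0@(2,0):P a1@(1,4):P a2@(1,1):R a3@(0,3):R a4@(3,2):R a5@(0,4):R
t=2: a0@(1,0):P a1@(0,4):P a2@(0,1):R a3@(3,3):R a4@(3,3):R a5@(3,4):R
t=3: a0@(0,0):P a1@(3,4):P a2@(3,1):R a3@(2,3):R a4@(2,3):R a5@(2,4):R
t=4: a0@(3,0):P a1@(2,4):P a2@(2,1):R a3@(1,3):R a4@(1,3):R a5@(1,4):R
t=5: a0@(2,0):P a1@(1,4):P a2@(1,1):R a3@(0,3):R a4@(0,3):R a5@(0,4):R
t=6: a0@(1,0):P a1@(0,4):P a2@(0,1):R a3@(3,3):R a4@(3,3):R a5@(3,4):R
t=7: a0@(0,0):P a1@(3,4):P a2@(3,1):R a3@(2,3):R a4@(2,3):R a5@(2,4):R
t=8: a0@(3,0):P a1@(2,4):P a2@(2,1):R a3@(1,3):R a4@(1,3):R a5@(1,4):R

4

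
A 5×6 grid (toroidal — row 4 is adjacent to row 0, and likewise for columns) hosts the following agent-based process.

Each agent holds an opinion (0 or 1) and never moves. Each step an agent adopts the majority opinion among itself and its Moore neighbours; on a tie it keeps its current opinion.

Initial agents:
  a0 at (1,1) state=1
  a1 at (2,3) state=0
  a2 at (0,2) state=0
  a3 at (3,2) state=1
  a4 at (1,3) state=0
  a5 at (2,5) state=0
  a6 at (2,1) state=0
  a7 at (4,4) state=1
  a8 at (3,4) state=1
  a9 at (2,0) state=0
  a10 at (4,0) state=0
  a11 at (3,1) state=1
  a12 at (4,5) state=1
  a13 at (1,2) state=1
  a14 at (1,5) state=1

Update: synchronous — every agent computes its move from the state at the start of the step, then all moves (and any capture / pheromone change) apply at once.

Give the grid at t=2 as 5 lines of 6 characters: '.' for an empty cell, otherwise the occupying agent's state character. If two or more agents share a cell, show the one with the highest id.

..0...
.000.0
00.1.0
.11.1.
1...11

t=1: a0@(1,1):0 a1@(2,3):1 a2@(0,2):0 a3@(3,2):1 a4@(1,3):0 a5@(2,5):0 a6@(2,1):1 a7@(4,4):1 a8@(3,4):1 a9@(2,0):0 a10@(4,0):1 a11@(3,1):0 a12@(4,5):1 a13@(1,2):0 a14@(1,5):0
t=2: a0@(1,1):0 a1@(2,3):1 a2@(0,2):0 a3@(3,2):1 a4@(1,3):0 a5@(2,5):0 a6@(2,1):0 a7@(4,4):1 a8@(3,4):1 a9@(2,0):0 a10@(4,0):1 a11@(3,1):1 a12@(4,5):1 a13@(1,2):0 a14@(1,5):0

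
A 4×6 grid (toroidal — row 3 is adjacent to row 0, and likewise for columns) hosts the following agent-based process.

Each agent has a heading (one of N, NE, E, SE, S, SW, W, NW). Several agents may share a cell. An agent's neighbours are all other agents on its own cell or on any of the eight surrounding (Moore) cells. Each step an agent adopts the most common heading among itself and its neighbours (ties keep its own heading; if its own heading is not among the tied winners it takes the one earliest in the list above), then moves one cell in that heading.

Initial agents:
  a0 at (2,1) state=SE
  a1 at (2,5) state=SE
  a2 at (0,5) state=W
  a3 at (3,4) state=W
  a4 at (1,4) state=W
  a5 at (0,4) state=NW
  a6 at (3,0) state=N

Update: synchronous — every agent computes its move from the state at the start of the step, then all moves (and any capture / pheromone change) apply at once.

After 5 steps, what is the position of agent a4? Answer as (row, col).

t=1: a0@(3,2):SE a1@(2,4):W a2@(0,4):W a3@(3,3):W a4@(1,3):W a5@(0,3):W a6@(0,1):SE
t=2: a0@(0,3):SE a1@(2,3):W a2@(0,3):W a3@(3,2):W a4@(1,2):W a5@(0,2):W a6@(1,2):SE
t=3: a0@(0,2):W a1@(2,2):W a2@(0,2):W a3@(3,1):W a4@(1,1):W a5@(0,1):W a6@(1,1):W
t=4: a0@(0,1):W a1@(2,1):W a2@(0,1):W a3@(3,0):W a4@(1,0):W a5@(0,0):W a6@(1,0):W
t=5: a0@(0,0):W a1@(2,0):W a2@(0,0):W a3@(3,5):W a4@(1,5):W a5@(0,5):W a6@(1,5):W

(1, 5)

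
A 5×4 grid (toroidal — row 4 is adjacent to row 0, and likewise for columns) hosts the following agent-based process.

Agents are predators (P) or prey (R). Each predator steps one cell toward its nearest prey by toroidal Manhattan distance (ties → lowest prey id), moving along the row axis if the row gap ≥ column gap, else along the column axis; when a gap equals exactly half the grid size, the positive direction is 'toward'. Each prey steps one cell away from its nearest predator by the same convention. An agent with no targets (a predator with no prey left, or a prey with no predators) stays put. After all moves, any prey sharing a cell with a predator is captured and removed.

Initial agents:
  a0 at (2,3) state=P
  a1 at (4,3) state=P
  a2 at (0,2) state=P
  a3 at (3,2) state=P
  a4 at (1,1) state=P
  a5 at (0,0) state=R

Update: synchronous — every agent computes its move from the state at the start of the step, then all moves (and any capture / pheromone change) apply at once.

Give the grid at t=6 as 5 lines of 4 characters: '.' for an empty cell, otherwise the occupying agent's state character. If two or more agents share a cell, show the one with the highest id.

t=1: a0@(1,3):P a1@(0,3):P a2@(0,3):P a3@(4,2):P a4@(0,1):P a5@(1,0):R
t=2: a0@(1,0):P a1@(1,3):P a2@(1,3):P a3@(0,2):P a4@(1,1):P
t=3: (unchanged — steady state)

..P.
PP.P
....
....
....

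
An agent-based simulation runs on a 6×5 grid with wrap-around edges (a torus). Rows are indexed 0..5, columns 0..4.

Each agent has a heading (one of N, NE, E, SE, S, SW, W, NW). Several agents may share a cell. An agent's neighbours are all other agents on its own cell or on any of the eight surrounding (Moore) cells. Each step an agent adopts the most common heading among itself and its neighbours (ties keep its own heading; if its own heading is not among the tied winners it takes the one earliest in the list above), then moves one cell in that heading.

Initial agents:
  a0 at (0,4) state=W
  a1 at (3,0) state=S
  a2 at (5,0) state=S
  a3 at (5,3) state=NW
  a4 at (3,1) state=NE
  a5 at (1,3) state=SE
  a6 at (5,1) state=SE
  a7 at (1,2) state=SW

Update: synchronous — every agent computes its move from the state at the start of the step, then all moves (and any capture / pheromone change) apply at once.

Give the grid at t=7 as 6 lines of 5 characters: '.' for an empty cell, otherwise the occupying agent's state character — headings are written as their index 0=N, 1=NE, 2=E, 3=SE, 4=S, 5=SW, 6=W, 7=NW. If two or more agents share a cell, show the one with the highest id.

4..3.
....3
5..1.
.....
47...
.....

t=1: a0@(0,3):W a1@(4,0):S a2@(0,0):S a3@(4,2):NW a4@(2,2):NE a5@(2,4):SE a6@(0,2):SE a7@(2,1):SW
t=2: a0@(0,2):W a1@(5,0):S a2@(1,0):S a3@(3,1):NW a4@(1,3):NE a5@(3,0):SE a6@(1,3):SE a7@(3,0):SW
t=3: a0@(0,1):W a1@(0,0):S a2@(2,0):S a3@(2,0):NW a4@(0,4):NE a5@(4,1):SE a6@(2,4):SE a7@(4,4):SW
t=4: a0@(0,0):W a1@(1,0):S a2@(3,0):S a3@(1,4):NW a4@(5,0):NE a5@(5,2):SE a6@(3,0):SE a7@(5,3):SW
t=5: a0@(0,4):W a1@(2,0):S a2@(4,0):S a3@(0,3):NW a4@(4,1):NE a5@(0,3):SE a6@(4,1):SE a7@(0,2):SW
t=6: a0@(0,3):W a1@(3,0):S a2@(5,0):S a3@(5,2):NW a4@(3,2):NE a5@(1,4):SE a6@(5,2):SE a7@(1,1):SW
t=7: a0@(1,4):SE a1@(4,0):S a2@(0,0):S a3@(4,1):NW a4@(2,3):NE a5@(2,0):SE a6@(0,3):SE a7@(2,0):SW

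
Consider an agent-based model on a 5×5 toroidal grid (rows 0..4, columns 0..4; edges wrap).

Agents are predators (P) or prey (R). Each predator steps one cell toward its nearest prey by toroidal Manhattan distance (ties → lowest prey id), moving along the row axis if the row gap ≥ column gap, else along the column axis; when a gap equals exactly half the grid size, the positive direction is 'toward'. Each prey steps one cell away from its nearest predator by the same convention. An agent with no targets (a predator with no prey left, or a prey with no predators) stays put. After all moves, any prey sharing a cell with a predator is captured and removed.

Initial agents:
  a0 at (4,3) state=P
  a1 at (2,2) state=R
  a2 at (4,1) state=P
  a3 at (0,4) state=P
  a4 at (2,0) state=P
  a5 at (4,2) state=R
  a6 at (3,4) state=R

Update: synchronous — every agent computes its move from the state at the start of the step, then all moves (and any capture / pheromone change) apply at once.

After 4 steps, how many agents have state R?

1

t=1: a0@(4,2):P a1@(2,3):R a2@(4,2):P a3@(4,4):P a4@(2,1):P a5@(4,1):R a6@(2,4):R
t=2: a0@(4,1):P a1@(2,4):R a2@(4,1):P a3@(4,0):P a4@(2,2):P a6@(1,4):R
t=3: a0@(3,1):P a1@(2,0):R a2@(3,1):P a3@(3,0):P a4@(2,3):P a6@(2,4):R
t=4: a0@(2,1):P a1@(1,0):R a2@(2,1):P a3@(2,0):P a4@(2,4):P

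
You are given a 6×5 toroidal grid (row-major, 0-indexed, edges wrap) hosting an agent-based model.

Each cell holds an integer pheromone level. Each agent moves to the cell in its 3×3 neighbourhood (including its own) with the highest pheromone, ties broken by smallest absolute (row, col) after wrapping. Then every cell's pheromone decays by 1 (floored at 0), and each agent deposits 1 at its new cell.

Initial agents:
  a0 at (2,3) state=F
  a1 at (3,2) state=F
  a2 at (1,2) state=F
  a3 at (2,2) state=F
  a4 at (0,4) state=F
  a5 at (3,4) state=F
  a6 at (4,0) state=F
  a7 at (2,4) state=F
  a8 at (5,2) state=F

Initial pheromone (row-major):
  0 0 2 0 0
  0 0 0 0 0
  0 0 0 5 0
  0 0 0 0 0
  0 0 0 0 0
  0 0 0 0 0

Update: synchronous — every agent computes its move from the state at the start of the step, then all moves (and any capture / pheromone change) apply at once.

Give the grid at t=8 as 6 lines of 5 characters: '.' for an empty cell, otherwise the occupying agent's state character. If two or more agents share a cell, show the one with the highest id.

t=1: a0@(2,3) a1@(2,3) a2@(2,3) a3@(2,3) a4@(0,0) a5@(2,3) a6@(3,0) a7@(2,3) a8@(0,2) | pheromone: 1 0 2 0 0 / 0 0 0 0 0 / 0 0 0 10 0 / 1 0 0 0 0 / 0 0 0 0 0 / 0 0 0 0 0
t=2: a0@(2,3) a1@(2,3) a2@(2,3) a3@(2,3) a4@(0,0) a5@(2,3) a6@(3,0) a7@(2,3) a8@(0,2) | pheromone: 1 0 2 0 0 / 0 0 0 0 0 / 0 0 0 15 0 / 1 0 0 0 0 / 0 0 0 0 0 / 0 0 0 0 0
t=3: a0@(2,3) a1@(2,3) a2@(2,3) a3@(2,3) a4@(0,0) a5@(2,3) a6@(3,0) a7@(2,3) a8@(0,2) | pheromone: 1 0 2 0 0 / 0 0 0 0 0 / 0 0 0 20 0 / 1 0 0 0 0 / 0 0 0 0 0 / 0 0 0 0 0
t=4: a0@(2,3) a1@(2,3) a2@(2,3) a3@(2,3) a4@(0,0) a5@(2,3) a6@(3,0) a7@(2,3) a8@(0,2) | pheromone: 1 0 2 0 0 / 0 0 0 0 0 / 0 0 0 25 0 / 1 0 0 0 0 / 0 0 0 0 0 / 0 0 0 0 0
t=5: a0@(2,3) a1@(2,3) a2@(2,3) a3@(2,3) a4@(0,0) a5@(2,3) a6@(3,0) a7@(2,3) a8@(0,2) | pheromone: 1 0 2 0 0 / 0 0 0 0 0 / 0 0 0 30 0 / 1 0 0 0 0 / 0 0 0 0 0 / 0 0 0 0 0
t=6: a0@(2,3) a1@(2,3) a2@(2,3) a3@(2,3) a4@(0,0) a5@(2,3) a6@(3,0) a7@(2,3) a8@(0,2) | pheromone: 1 0 2 0 0 / 0 0 0 0 0 / 0 0 0 35 0 / 1 0 0 0 0 / 0 0 0 0 0 / 0 0 0 0 0
t=7: a0@(2,3) a1@(2,3) a2@(2,3) a3@(2,3) a4@(0,0) a5@(2,3) a6@(3,0) a7@(2,3) a8@(0,2) | pheromone: 1 0 2 0 0 / 0 0 0 0 0 / 0 0 0 40 0 / 1 0 0 0 0 / 0 0 0 0 0 / 0 0 0 0 0
t=8: a0@(2,3) a1@(2,3) a2@(2,3) a3@(2,3) a4@(0,0) a5@(2,3) a6@(3,0) a7@(2,3) a8@(0,2) | pheromone: 1 0 2 0 0 / 0 0 0 0 0 / 0 0 0 45 0 / 1 0 0 0 0 / 0 0 0 0 0 / 0 0 0 0 0

F.F..
.....
...F.
F....
.....
.....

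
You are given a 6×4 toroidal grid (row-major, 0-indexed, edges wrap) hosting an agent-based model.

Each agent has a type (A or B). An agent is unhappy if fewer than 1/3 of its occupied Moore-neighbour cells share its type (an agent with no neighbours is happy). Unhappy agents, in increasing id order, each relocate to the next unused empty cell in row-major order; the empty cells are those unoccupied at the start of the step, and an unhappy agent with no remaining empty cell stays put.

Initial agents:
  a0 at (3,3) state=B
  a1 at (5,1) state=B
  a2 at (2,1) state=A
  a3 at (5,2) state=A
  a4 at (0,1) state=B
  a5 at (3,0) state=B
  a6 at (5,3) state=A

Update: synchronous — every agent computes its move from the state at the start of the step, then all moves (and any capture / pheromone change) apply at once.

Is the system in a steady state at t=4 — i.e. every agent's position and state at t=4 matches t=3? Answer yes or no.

yes

t=1: a0@(3,3):B a1@(5,1):B a2@(0,0):A a3@(5,2):A a4@(0,1):B a5@(3,0):B a6@(5,3):A
t=2: (unchanged — steady state)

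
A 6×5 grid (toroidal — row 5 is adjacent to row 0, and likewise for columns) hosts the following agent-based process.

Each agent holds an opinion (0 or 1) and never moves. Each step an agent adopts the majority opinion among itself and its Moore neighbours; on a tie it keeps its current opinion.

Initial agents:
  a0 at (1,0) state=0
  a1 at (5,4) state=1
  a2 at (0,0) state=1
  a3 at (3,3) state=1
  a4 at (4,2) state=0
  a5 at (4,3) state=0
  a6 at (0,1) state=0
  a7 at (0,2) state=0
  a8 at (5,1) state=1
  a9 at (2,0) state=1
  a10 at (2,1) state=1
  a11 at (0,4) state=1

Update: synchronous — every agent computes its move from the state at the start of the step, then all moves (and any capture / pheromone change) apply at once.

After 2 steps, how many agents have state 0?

t=1: a0@(1,0):1 a1@(5,4):1 a2@(0,0):1 a3@(3,3):0 a4@(4,2):0 a5@(4,3):0 a6@(0,1):0 a7@(0,2):0 a8@(5,1):0 a9@(2,0):1 a10@(2,1):1 a11@(0,4):1
t=2: (unchanged — steady state)

6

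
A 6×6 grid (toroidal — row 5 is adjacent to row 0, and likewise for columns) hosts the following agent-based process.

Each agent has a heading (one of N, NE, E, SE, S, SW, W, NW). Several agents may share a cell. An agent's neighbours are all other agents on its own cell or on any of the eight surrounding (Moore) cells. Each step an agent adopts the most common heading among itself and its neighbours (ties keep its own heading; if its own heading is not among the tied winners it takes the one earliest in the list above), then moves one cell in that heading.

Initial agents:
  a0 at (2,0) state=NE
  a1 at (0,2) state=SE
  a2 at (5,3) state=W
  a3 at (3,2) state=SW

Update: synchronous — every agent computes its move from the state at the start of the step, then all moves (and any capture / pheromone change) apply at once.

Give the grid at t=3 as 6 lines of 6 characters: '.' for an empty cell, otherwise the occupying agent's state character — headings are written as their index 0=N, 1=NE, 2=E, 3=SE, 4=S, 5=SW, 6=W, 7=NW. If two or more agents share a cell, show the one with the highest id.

t=1: a0@(1,1):NE a1@(1,3):SE a2@(5,2):W a3@(4,1):SW
t=2: a0@(0,2):NE a1@(2,4):SE a2@(5,1):W a3@(5,0):SW
t=3: a0@(5,3):NE a1@(3,5):SE a2@(5,0):W a3@(0,5):SW

.....5
......
......
.....3
......
6..1..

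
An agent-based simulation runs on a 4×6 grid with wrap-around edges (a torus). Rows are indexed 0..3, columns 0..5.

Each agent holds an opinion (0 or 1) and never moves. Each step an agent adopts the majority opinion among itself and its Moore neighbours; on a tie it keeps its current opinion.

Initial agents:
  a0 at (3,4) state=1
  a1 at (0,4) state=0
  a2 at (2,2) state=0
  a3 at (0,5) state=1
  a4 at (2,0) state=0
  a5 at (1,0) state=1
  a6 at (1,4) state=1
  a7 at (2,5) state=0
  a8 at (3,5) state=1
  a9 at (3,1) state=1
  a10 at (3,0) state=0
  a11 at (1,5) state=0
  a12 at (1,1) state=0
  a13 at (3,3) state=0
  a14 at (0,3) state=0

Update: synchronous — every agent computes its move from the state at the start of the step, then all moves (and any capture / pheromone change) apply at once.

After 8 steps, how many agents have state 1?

0

t=1: a0@(3,4):0 a1@(0,4):0 a2@(2,2):0 a3@(0,5):1 a4@(2,0):0 a5@(1,0):0 a6@(1,4):0 a7@(2,5):0 a8@(3,5):0 a9@(3,1):0 a10@(3,0):0 a11@(1,5):0 a12@(1,1):0 a13@(3,3):0 a14@(0,3):0
t=2: a0@(3,4):0 a1@(0,4):0 a2@(2,2):0 a3@(0,5):0 a4@(2,0):0 a5@(1,0):0 a6@(1,4):0 a7@(2,5):0 a8@(3,5):0 a9@(3,1):0 a10@(3,0):0 a11@(1,5):0 a12@(1,1):0 a13@(3,3):0 a14@(0,3):0
t=3: (unchanged — steady state)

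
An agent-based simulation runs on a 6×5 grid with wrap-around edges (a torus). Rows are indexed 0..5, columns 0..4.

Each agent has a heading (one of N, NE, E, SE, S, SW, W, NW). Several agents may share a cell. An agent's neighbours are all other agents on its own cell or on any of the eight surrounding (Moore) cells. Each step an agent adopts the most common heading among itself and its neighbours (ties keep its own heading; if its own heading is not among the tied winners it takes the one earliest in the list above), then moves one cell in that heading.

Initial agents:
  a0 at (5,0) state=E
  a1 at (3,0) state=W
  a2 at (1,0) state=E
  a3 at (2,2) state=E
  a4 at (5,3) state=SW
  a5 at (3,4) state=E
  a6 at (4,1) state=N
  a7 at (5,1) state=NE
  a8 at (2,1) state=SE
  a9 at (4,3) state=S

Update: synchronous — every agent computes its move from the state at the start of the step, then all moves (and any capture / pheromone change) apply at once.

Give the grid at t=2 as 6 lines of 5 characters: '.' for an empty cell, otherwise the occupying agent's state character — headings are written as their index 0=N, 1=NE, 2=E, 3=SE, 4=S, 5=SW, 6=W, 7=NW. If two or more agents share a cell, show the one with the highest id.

...4.
..2..
...22
2221.
.....
..2..

t=1: a0@(5,1):E a1@(3,4):W a2@(1,1):E a3@(2,3):E a4@(0,2):SW a5@(3,0):E a6@(3,1):N a7@(4,2):NE a8@(2,2):E a9@(5,3):S
t=2: a0@(5,2):E a1@(3,0):E a2@(1,2):E a3@(2,4):E a4@(0,3):E a5@(3,1):E a6@(3,2):E a7@(3,3):NE a8@(2,3):E a9@(0,3):S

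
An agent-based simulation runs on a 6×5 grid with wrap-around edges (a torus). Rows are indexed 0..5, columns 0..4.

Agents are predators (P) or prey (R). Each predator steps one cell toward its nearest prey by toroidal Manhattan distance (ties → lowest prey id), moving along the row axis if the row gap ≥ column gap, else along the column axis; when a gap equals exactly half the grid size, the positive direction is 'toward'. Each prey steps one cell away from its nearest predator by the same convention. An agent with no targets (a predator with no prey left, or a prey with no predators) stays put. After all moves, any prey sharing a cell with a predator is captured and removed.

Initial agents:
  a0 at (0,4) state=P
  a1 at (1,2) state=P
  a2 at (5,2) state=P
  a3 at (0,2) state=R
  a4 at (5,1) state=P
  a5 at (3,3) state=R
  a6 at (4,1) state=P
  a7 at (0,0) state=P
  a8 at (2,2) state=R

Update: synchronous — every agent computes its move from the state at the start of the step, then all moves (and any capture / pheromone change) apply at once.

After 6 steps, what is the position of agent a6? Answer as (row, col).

(1, 2)

t=1: a0@(0,3):P a1@(0,2):P a2@(0,2):P a3@(5,2):R a4@(0,1):P a5@(4,3):R a6@(5,1):P a7@(0,1):P a8@(3,2):R
t=2: a0@(5,3):P a1@(5,2):P a2@(5,2):P a3@(4,2):R a4@(5,1):P a5@(3,3):R a6@(5,2):P a7@(5,1):P a8@(2,2):R
t=3: a0@(4,3):P a1@(4,2):P a2@(4,2):P a3@(3,2):R a4@(4,1):P a5@(2,3):R a6@(4,2):P a7@(4,1):P a8@(1,2):R
t=4: a0@(3,3):P a1@(3,2):P a2@(3,2):P a3@(2,2):R a4@(3,1):P a5@(1,3):R a6@(3,2):P a7@(3,1):P a8@(0,2):R
t=5: a0@(2,3):P a1@(2,2):P a2@(2,2):P a3@(1,2):R a4@(2,1):P a5@(0,3):R a6@(2,2):P a7@(2,1):P a8@(5,2):R
t=6: a0@(1,3):P a1@(1,2):P a2@(1,2):P a3@(0,2):R a4@(1,1):P a5@(5,3):R a6@(1,2):P a7@(1,1):P a8@(4,2):R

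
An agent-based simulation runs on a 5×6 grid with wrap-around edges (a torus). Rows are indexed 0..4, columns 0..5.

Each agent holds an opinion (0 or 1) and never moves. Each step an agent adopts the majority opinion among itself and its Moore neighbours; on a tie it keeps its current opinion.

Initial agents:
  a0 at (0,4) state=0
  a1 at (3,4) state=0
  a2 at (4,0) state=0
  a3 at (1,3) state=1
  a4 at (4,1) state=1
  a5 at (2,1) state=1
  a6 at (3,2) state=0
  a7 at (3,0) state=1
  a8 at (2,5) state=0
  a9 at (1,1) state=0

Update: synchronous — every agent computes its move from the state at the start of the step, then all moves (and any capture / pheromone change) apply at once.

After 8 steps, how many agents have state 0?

t=1: a0@(0,4):0 a1@(3,4):0 a2@(4,0):1 a3@(1,3):1 a4@(4,1):1 a5@(2,1):1 a6@(3,2):1 a7@(3,0):1 a8@(2,5):0 a9@(1,1):0
t=2: (unchanged — steady state)

4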